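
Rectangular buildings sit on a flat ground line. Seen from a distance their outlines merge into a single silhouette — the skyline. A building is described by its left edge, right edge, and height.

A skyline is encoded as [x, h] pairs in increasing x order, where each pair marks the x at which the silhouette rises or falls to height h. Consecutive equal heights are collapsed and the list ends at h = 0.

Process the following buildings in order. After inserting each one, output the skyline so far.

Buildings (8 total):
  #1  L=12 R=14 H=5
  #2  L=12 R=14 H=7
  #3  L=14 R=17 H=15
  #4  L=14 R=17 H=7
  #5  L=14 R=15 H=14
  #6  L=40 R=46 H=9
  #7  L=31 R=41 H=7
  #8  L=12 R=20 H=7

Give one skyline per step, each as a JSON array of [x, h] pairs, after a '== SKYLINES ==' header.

== SKYLINES ==
[[12,5],[14,0]]
[[12,7],[14,0]]
[[12,7],[14,15],[17,0]]
[[12,7],[14,15],[17,0]]
[[12,7],[14,15],[17,0]]
[[12,7],[14,15],[17,0],[40,9],[46,0]]
[[12,7],[14,15],[17,0],[31,7],[40,9],[46,0]]
[[12,7],[14,15],[17,7],[20,0],[31,7],[40,9],[46,0]]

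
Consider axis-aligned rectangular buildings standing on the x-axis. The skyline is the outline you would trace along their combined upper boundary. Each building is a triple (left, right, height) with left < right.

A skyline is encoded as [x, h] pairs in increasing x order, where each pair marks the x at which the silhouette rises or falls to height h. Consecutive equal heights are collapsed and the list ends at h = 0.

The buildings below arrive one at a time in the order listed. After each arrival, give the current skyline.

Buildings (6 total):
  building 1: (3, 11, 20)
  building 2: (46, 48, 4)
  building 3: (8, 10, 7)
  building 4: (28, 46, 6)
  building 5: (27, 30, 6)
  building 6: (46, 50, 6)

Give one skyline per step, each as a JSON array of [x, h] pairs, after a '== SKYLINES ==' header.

== SKYLINES ==
[[3,20],[11,0]]
[[3,20],[11,0],[46,4],[48,0]]
[[3,20],[11,0],[46,4],[48,0]]
[[3,20],[11,0],[28,6],[46,4],[48,0]]
[[3,20],[11,0],[27,6],[46,4],[48,0]]
[[3,20],[11,0],[27,6],[50,0]]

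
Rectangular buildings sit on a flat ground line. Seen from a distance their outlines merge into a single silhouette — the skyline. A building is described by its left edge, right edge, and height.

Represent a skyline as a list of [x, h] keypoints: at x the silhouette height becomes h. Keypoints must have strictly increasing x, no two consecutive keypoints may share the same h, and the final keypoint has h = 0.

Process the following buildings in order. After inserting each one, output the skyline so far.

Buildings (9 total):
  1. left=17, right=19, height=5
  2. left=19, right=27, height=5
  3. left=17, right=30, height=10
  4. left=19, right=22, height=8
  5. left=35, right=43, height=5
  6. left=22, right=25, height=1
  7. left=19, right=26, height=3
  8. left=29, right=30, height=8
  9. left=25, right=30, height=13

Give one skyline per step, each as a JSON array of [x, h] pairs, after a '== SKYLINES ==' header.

== SKYLINES ==
[[17,5],[19,0]]
[[17,5],[27,0]]
[[17,10],[30,0]]
[[17,10],[30,0]]
[[17,10],[30,0],[35,5],[43,0]]
[[17,10],[30,0],[35,5],[43,0]]
[[17,10],[30,0],[35,5],[43,0]]
[[17,10],[30,0],[35,5],[43,0]]
[[17,10],[25,13],[30,0],[35,5],[43,0]]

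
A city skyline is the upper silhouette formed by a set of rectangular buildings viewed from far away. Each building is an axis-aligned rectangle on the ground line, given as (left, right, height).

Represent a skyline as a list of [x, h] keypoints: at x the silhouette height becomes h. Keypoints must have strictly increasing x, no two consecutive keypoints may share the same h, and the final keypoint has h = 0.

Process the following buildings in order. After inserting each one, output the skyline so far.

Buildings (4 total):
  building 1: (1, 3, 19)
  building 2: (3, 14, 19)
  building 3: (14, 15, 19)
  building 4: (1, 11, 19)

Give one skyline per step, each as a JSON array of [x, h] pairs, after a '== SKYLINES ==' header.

== SKYLINES ==
[[1,19],[3,0]]
[[1,19],[14,0]]
[[1,19],[15,0]]
[[1,19],[15,0]]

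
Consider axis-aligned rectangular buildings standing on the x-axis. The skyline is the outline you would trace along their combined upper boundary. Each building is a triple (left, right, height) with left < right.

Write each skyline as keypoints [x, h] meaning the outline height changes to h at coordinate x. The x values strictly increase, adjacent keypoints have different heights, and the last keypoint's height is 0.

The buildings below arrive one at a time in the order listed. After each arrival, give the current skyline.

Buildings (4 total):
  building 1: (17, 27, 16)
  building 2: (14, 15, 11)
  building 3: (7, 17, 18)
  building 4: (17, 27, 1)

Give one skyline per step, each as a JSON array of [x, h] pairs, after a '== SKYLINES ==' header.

== SKYLINES ==
[[17,16],[27,0]]
[[14,11],[15,0],[17,16],[27,0]]
[[7,18],[17,16],[27,0]]
[[7,18],[17,16],[27,0]]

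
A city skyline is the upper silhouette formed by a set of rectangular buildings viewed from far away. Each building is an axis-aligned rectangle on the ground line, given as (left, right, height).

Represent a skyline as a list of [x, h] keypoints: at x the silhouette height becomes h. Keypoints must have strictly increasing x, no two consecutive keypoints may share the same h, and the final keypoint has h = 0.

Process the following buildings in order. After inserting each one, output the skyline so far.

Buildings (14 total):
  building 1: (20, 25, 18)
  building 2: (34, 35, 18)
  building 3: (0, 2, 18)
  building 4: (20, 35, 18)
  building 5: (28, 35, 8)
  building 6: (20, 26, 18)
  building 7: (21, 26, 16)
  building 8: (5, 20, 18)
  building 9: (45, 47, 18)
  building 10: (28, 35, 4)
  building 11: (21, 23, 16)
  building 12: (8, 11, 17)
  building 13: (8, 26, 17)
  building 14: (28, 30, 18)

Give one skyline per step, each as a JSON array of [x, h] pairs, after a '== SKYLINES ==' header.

== SKYLINES ==
[[20,18],[25,0]]
[[20,18],[25,0],[34,18],[35,0]]
[[0,18],[2,0],[20,18],[25,0],[34,18],[35,0]]
[[0,18],[2,0],[20,18],[35,0]]
[[0,18],[2,0],[20,18],[35,0]]
[[0,18],[2,0],[20,18],[35,0]]
[[0,18],[2,0],[20,18],[35,0]]
[[0,18],[2,0],[5,18],[35,0]]
[[0,18],[2,0],[5,18],[35,0],[45,18],[47,0]]
[[0,18],[2,0],[5,18],[35,0],[45,18],[47,0]]
[[0,18],[2,0],[5,18],[35,0],[45,18],[47,0]]
[[0,18],[2,0],[5,18],[35,0],[45,18],[47,0]]
[[0,18],[2,0],[5,18],[35,0],[45,18],[47,0]]
[[0,18],[2,0],[5,18],[35,0],[45,18],[47,0]]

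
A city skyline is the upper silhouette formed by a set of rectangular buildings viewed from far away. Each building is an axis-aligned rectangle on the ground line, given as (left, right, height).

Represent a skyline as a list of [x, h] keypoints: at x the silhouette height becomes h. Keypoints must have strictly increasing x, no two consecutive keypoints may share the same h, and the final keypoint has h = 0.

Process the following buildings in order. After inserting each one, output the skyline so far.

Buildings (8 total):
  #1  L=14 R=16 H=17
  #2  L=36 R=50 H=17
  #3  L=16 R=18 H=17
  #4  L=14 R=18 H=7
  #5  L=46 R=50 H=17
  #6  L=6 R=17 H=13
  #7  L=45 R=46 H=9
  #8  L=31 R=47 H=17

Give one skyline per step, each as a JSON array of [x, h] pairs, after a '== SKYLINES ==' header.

== SKYLINES ==
[[14,17],[16,0]]
[[14,17],[16,0],[36,17],[50,0]]
[[14,17],[18,0],[36,17],[50,0]]
[[14,17],[18,0],[36,17],[50,0]]
[[14,17],[18,0],[36,17],[50,0]]
[[6,13],[14,17],[18,0],[36,17],[50,0]]
[[6,13],[14,17],[18,0],[36,17],[50,0]]
[[6,13],[14,17],[18,0],[31,17],[50,0]]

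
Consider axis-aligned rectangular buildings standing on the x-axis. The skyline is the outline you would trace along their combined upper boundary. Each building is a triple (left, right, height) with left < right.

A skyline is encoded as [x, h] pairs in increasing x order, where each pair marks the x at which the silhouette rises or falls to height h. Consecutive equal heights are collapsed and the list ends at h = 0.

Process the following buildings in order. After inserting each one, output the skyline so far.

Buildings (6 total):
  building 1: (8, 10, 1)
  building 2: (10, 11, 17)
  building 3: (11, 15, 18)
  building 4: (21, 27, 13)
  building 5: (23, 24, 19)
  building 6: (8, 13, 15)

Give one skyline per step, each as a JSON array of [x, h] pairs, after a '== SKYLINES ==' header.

== SKYLINES ==
[[8,1],[10,0]]
[[8,1],[10,17],[11,0]]
[[8,1],[10,17],[11,18],[15,0]]
[[8,1],[10,17],[11,18],[15,0],[21,13],[27,0]]
[[8,1],[10,17],[11,18],[15,0],[21,13],[23,19],[24,13],[27,0]]
[[8,15],[10,17],[11,18],[15,0],[21,13],[23,19],[24,13],[27,0]]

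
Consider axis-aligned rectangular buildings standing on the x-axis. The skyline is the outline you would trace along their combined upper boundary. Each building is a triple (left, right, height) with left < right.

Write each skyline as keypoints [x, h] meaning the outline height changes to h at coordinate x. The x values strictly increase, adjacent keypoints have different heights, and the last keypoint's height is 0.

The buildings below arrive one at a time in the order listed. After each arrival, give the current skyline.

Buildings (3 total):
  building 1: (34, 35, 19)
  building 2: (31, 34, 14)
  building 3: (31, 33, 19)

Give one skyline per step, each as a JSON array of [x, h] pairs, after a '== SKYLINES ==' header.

== SKYLINES ==
[[34,19],[35,0]]
[[31,14],[34,19],[35,0]]
[[31,19],[33,14],[34,19],[35,0]]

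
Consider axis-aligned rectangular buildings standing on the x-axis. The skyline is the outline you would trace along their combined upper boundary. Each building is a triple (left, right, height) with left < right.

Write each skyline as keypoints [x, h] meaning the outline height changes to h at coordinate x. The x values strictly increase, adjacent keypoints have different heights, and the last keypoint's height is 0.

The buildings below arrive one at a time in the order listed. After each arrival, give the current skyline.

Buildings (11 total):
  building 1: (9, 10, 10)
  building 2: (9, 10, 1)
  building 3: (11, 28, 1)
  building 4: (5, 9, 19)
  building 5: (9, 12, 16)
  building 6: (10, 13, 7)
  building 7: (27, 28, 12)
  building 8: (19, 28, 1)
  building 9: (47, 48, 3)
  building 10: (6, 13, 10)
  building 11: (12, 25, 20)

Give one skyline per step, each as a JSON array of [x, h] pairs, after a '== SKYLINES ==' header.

== SKYLINES ==
[[9,10],[10,0]]
[[9,10],[10,0]]
[[9,10],[10,0],[11,1],[28,0]]
[[5,19],[9,10],[10,0],[11,1],[28,0]]
[[5,19],[9,16],[12,1],[28,0]]
[[5,19],[9,16],[12,7],[13,1],[28,0]]
[[5,19],[9,16],[12,7],[13,1],[27,12],[28,0]]
[[5,19],[9,16],[12,7],[13,1],[27,12],[28,0]]
[[5,19],[9,16],[12,7],[13,1],[27,12],[28,0],[47,3],[48,0]]
[[5,19],[9,16],[12,10],[13,1],[27,12],[28,0],[47,3],[48,0]]
[[5,19],[9,16],[12,20],[25,1],[27,12],[28,0],[47,3],[48,0]]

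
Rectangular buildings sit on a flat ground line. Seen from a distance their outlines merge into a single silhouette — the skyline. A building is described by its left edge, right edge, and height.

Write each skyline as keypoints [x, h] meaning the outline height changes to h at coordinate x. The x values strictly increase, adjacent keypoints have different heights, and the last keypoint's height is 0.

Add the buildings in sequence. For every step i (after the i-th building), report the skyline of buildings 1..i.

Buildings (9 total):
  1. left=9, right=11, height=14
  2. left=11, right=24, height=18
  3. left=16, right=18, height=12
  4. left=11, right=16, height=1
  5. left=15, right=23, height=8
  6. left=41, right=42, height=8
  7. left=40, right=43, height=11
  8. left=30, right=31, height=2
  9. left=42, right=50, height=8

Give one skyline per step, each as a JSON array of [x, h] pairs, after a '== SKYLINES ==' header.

== SKYLINES ==
[[9,14],[11,0]]
[[9,14],[11,18],[24,0]]
[[9,14],[11,18],[24,0]]
[[9,14],[11,18],[24,0]]
[[9,14],[11,18],[24,0]]
[[9,14],[11,18],[24,0],[41,8],[42,0]]
[[9,14],[11,18],[24,0],[40,11],[43,0]]
[[9,14],[11,18],[24,0],[30,2],[31,0],[40,11],[43,0]]
[[9,14],[11,18],[24,0],[30,2],[31,0],[40,11],[43,8],[50,0]]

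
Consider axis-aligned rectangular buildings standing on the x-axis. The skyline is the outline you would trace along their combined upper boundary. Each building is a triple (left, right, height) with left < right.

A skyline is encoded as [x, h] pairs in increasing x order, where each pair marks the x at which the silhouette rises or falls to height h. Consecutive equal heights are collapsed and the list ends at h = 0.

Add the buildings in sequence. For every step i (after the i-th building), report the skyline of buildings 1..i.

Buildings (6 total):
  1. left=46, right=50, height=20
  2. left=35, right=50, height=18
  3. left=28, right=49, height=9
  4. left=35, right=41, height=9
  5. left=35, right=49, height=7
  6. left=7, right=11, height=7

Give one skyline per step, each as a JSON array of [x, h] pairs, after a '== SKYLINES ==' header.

== SKYLINES ==
[[46,20],[50,0]]
[[35,18],[46,20],[50,0]]
[[28,9],[35,18],[46,20],[50,0]]
[[28,9],[35,18],[46,20],[50,0]]
[[28,9],[35,18],[46,20],[50,0]]
[[7,7],[11,0],[28,9],[35,18],[46,20],[50,0]]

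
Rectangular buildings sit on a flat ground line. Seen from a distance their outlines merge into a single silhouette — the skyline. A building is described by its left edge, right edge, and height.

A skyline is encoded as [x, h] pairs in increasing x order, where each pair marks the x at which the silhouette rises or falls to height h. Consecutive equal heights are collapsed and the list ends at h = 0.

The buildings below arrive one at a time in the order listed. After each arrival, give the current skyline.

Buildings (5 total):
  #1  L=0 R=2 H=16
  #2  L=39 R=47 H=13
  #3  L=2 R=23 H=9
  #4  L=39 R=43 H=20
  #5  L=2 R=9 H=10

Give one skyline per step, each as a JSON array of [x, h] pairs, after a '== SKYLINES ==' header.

== SKYLINES ==
[[0,16],[2,0]]
[[0,16],[2,0],[39,13],[47,0]]
[[0,16],[2,9],[23,0],[39,13],[47,0]]
[[0,16],[2,9],[23,0],[39,20],[43,13],[47,0]]
[[0,16],[2,10],[9,9],[23,0],[39,20],[43,13],[47,0]]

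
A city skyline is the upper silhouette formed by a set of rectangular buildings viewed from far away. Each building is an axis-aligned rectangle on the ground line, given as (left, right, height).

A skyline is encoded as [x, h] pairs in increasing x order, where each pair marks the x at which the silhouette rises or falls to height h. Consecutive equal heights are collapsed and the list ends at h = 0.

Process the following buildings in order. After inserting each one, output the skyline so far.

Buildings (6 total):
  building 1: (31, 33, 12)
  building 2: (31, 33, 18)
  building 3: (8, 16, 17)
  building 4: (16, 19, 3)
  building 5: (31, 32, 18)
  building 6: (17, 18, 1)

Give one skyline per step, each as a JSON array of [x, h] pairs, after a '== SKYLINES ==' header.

== SKYLINES ==
[[31,12],[33,0]]
[[31,18],[33,0]]
[[8,17],[16,0],[31,18],[33,0]]
[[8,17],[16,3],[19,0],[31,18],[33,0]]
[[8,17],[16,3],[19,0],[31,18],[33,0]]
[[8,17],[16,3],[19,0],[31,18],[33,0]]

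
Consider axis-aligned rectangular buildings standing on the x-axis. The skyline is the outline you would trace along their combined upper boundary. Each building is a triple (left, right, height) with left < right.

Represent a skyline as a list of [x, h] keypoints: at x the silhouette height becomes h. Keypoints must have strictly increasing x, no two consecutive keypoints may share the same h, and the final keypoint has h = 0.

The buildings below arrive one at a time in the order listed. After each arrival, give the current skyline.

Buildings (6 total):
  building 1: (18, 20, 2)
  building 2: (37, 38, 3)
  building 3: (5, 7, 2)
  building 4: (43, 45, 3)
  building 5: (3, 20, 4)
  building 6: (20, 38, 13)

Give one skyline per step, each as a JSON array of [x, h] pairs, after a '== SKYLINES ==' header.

== SKYLINES ==
[[18,2],[20,0]]
[[18,2],[20,0],[37,3],[38,0]]
[[5,2],[7,0],[18,2],[20,0],[37,3],[38,0]]
[[5,2],[7,0],[18,2],[20,0],[37,3],[38,0],[43,3],[45,0]]
[[3,4],[20,0],[37,3],[38,0],[43,3],[45,0]]
[[3,4],[20,13],[38,0],[43,3],[45,0]]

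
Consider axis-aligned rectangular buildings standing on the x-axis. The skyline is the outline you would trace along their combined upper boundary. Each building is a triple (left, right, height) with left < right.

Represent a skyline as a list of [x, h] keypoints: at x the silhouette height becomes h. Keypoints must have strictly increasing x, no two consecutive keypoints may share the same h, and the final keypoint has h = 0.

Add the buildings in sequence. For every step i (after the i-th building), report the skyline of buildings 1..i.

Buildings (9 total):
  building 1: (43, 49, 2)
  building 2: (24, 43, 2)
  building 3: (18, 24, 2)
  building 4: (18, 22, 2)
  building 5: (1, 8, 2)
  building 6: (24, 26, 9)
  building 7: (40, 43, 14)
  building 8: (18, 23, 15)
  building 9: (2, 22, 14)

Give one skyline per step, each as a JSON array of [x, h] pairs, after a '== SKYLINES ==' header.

== SKYLINES ==
[[43,2],[49,0]]
[[24,2],[49,0]]
[[18,2],[49,0]]
[[18,2],[49,0]]
[[1,2],[8,0],[18,2],[49,0]]
[[1,2],[8,0],[18,2],[24,9],[26,2],[49,0]]
[[1,2],[8,0],[18,2],[24,9],[26,2],[40,14],[43,2],[49,0]]
[[1,2],[8,0],[18,15],[23,2],[24,9],[26,2],[40,14],[43,2],[49,0]]
[[1,2],[2,14],[18,15],[23,2],[24,9],[26,2],[40,14],[43,2],[49,0]]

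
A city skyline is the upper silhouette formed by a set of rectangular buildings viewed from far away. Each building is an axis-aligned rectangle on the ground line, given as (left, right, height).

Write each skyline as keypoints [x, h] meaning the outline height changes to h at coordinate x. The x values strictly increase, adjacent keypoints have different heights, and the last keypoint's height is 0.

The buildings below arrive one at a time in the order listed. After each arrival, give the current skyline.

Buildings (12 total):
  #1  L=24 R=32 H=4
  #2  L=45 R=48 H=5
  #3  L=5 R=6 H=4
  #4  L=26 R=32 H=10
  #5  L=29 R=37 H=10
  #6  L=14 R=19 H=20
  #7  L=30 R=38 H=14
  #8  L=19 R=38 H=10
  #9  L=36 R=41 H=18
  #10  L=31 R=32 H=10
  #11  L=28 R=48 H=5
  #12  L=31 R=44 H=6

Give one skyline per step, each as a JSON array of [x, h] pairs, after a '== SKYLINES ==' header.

== SKYLINES ==
[[24,4],[32,0]]
[[24,4],[32,0],[45,5],[48,0]]
[[5,4],[6,0],[24,4],[32,0],[45,5],[48,0]]
[[5,4],[6,0],[24,4],[26,10],[32,0],[45,5],[48,0]]
[[5,4],[6,0],[24,4],[26,10],[37,0],[45,5],[48,0]]
[[5,4],[6,0],[14,20],[19,0],[24,4],[26,10],[37,0],[45,5],[48,0]]
[[5,4],[6,0],[14,20],[19,0],[24,4],[26,10],[30,14],[38,0],[45,5],[48,0]]
[[5,4],[6,0],[14,20],[19,10],[30,14],[38,0],[45,5],[48,0]]
[[5,4],[6,0],[14,20],[19,10],[30,14],[36,18],[41,0],[45,5],[48,0]]
[[5,4],[6,0],[14,20],[19,10],[30,14],[36,18],[41,0],[45,5],[48,0]]
[[5,4],[6,0],[14,20],[19,10],[30,14],[36,18],[41,5],[48,0]]
[[5,4],[6,0],[14,20],[19,10],[30,14],[36,18],[41,6],[44,5],[48,0]]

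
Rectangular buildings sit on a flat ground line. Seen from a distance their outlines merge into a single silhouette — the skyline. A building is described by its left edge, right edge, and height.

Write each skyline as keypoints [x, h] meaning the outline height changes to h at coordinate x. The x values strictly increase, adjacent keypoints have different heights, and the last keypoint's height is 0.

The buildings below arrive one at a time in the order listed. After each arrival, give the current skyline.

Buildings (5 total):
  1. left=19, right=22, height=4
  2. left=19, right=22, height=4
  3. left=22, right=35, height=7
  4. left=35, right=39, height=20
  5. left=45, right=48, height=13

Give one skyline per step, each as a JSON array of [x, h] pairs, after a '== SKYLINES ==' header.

== SKYLINES ==
[[19,4],[22,0]]
[[19,4],[22,0]]
[[19,4],[22,7],[35,0]]
[[19,4],[22,7],[35,20],[39,0]]
[[19,4],[22,7],[35,20],[39,0],[45,13],[48,0]]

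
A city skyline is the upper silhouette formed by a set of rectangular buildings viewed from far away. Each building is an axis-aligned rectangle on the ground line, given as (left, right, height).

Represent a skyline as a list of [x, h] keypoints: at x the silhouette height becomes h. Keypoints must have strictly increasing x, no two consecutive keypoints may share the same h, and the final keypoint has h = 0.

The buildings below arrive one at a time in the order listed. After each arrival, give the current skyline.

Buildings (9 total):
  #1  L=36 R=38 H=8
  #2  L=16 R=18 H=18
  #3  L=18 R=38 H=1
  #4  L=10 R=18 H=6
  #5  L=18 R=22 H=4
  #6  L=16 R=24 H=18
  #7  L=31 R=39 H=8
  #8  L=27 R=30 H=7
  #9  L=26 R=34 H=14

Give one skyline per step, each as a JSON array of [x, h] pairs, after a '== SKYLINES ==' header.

== SKYLINES ==
[[36,8],[38,0]]
[[16,18],[18,0],[36,8],[38,0]]
[[16,18],[18,1],[36,8],[38,0]]
[[10,6],[16,18],[18,1],[36,8],[38,0]]
[[10,6],[16,18],[18,4],[22,1],[36,8],[38,0]]
[[10,6],[16,18],[24,1],[36,8],[38,0]]
[[10,6],[16,18],[24,1],[31,8],[39,0]]
[[10,6],[16,18],[24,1],[27,7],[30,1],[31,8],[39,0]]
[[10,6],[16,18],[24,1],[26,14],[34,8],[39,0]]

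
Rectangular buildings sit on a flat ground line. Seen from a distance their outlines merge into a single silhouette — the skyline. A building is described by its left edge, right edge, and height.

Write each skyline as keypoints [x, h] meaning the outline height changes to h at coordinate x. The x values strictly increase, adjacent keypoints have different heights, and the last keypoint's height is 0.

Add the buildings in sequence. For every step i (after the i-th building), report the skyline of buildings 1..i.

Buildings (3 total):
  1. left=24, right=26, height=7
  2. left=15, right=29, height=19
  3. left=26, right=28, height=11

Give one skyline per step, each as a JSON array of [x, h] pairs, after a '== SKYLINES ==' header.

== SKYLINES ==
[[24,7],[26,0]]
[[15,19],[29,0]]
[[15,19],[29,0]]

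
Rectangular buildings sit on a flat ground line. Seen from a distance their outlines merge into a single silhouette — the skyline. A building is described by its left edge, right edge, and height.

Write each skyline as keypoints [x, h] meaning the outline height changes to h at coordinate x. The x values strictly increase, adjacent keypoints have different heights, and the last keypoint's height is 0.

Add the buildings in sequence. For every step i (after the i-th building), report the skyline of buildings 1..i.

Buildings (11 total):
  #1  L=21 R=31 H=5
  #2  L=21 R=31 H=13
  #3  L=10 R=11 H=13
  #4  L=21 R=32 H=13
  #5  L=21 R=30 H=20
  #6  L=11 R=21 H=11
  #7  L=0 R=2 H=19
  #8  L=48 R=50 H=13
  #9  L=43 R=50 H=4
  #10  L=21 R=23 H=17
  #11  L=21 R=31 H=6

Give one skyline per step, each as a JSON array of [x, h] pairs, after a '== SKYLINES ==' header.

== SKYLINES ==
[[21,5],[31,0]]
[[21,13],[31,0]]
[[10,13],[11,0],[21,13],[31,0]]
[[10,13],[11,0],[21,13],[32,0]]
[[10,13],[11,0],[21,20],[30,13],[32,0]]
[[10,13],[11,11],[21,20],[30,13],[32,0]]
[[0,19],[2,0],[10,13],[11,11],[21,20],[30,13],[32,0]]
[[0,19],[2,0],[10,13],[11,11],[21,20],[30,13],[32,0],[48,13],[50,0]]
[[0,19],[2,0],[10,13],[11,11],[21,20],[30,13],[32,0],[43,4],[48,13],[50,0]]
[[0,19],[2,0],[10,13],[11,11],[21,20],[30,13],[32,0],[43,4],[48,13],[50,0]]
[[0,19],[2,0],[10,13],[11,11],[21,20],[30,13],[32,0],[43,4],[48,13],[50,0]]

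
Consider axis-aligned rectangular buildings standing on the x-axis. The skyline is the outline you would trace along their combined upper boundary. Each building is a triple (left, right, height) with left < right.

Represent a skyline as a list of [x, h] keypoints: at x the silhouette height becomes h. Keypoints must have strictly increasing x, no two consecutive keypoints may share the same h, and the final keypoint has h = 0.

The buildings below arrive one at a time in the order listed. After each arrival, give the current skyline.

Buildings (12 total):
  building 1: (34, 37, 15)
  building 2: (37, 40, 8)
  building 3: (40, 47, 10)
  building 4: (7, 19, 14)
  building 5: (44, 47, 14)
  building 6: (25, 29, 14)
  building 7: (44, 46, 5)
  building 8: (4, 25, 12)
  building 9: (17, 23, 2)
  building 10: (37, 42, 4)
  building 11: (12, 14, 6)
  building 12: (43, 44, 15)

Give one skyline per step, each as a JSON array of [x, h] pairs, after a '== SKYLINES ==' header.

== SKYLINES ==
[[34,15],[37,0]]
[[34,15],[37,8],[40,0]]
[[34,15],[37,8],[40,10],[47,0]]
[[7,14],[19,0],[34,15],[37,8],[40,10],[47,0]]
[[7,14],[19,0],[34,15],[37,8],[40,10],[44,14],[47,0]]
[[7,14],[19,0],[25,14],[29,0],[34,15],[37,8],[40,10],[44,14],[47,0]]
[[7,14],[19,0],[25,14],[29,0],[34,15],[37,8],[40,10],[44,14],[47,0]]
[[4,12],[7,14],[19,12],[25,14],[29,0],[34,15],[37,8],[40,10],[44,14],[47,0]]
[[4,12],[7,14],[19,12],[25,14],[29,0],[34,15],[37,8],[40,10],[44,14],[47,0]]
[[4,12],[7,14],[19,12],[25,14],[29,0],[34,15],[37,8],[40,10],[44,14],[47,0]]
[[4,12],[7,14],[19,12],[25,14],[29,0],[34,15],[37,8],[40,10],[44,14],[47,0]]
[[4,12],[7,14],[19,12],[25,14],[29,0],[34,15],[37,8],[40,10],[43,15],[44,14],[47,0]]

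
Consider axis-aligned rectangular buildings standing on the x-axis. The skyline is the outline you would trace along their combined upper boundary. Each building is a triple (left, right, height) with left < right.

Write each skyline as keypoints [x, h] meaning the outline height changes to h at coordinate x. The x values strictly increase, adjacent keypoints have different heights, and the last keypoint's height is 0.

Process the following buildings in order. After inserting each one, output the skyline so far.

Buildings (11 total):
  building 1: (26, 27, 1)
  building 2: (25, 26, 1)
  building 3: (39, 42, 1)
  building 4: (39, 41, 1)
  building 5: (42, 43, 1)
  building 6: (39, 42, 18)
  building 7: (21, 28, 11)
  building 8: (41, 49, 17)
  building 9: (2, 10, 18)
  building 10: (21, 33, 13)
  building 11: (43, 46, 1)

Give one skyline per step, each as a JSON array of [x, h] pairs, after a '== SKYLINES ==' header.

== SKYLINES ==
[[26,1],[27,0]]
[[25,1],[27,0]]
[[25,1],[27,0],[39,1],[42,0]]
[[25,1],[27,0],[39,1],[42,0]]
[[25,1],[27,0],[39,1],[43,0]]
[[25,1],[27,0],[39,18],[42,1],[43,0]]
[[21,11],[28,0],[39,18],[42,1],[43,0]]
[[21,11],[28,0],[39,18],[42,17],[49,0]]
[[2,18],[10,0],[21,11],[28,0],[39,18],[42,17],[49,0]]
[[2,18],[10,0],[21,13],[33,0],[39,18],[42,17],[49,0]]
[[2,18],[10,0],[21,13],[33,0],[39,18],[42,17],[49,0]]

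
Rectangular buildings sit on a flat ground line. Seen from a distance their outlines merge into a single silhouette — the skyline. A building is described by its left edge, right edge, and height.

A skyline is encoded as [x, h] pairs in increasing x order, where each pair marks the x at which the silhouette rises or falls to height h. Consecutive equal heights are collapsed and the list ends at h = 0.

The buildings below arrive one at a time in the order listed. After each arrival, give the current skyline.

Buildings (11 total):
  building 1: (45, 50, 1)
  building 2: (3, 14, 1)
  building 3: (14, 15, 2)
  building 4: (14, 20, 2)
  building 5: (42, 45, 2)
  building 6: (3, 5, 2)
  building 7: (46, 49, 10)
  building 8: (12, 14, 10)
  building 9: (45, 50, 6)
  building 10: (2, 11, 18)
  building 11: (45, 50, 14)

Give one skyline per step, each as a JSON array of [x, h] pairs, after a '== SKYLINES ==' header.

== SKYLINES ==
[[45,1],[50,0]]
[[3,1],[14,0],[45,1],[50,0]]
[[3,1],[14,2],[15,0],[45,1],[50,0]]
[[3,1],[14,2],[20,0],[45,1],[50,0]]
[[3,1],[14,2],[20,0],[42,2],[45,1],[50,0]]
[[3,2],[5,1],[14,2],[20,0],[42,2],[45,1],[50,0]]
[[3,2],[5,1],[14,2],[20,0],[42,2],[45,1],[46,10],[49,1],[50,0]]
[[3,2],[5,1],[12,10],[14,2],[20,0],[42,2],[45,1],[46,10],[49,1],[50,0]]
[[3,2],[5,1],[12,10],[14,2],[20,0],[42,2],[45,6],[46,10],[49,6],[50,0]]
[[2,18],[11,1],[12,10],[14,2],[20,0],[42,2],[45,6],[46,10],[49,6],[50,0]]
[[2,18],[11,1],[12,10],[14,2],[20,0],[42,2],[45,14],[50,0]]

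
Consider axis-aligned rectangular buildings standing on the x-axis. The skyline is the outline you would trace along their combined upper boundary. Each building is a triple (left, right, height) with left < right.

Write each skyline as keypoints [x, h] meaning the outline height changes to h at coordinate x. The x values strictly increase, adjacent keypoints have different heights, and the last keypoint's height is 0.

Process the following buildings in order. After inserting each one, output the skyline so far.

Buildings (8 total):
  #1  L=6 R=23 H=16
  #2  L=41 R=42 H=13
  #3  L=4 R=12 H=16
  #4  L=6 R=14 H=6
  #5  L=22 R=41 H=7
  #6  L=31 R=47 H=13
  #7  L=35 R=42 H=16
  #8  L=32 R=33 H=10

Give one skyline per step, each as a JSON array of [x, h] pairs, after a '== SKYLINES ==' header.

== SKYLINES ==
[[6,16],[23,0]]
[[6,16],[23,0],[41,13],[42,0]]
[[4,16],[23,0],[41,13],[42,0]]
[[4,16],[23,0],[41,13],[42,0]]
[[4,16],[23,7],[41,13],[42,0]]
[[4,16],[23,7],[31,13],[47,0]]
[[4,16],[23,7],[31,13],[35,16],[42,13],[47,0]]
[[4,16],[23,7],[31,13],[35,16],[42,13],[47,0]]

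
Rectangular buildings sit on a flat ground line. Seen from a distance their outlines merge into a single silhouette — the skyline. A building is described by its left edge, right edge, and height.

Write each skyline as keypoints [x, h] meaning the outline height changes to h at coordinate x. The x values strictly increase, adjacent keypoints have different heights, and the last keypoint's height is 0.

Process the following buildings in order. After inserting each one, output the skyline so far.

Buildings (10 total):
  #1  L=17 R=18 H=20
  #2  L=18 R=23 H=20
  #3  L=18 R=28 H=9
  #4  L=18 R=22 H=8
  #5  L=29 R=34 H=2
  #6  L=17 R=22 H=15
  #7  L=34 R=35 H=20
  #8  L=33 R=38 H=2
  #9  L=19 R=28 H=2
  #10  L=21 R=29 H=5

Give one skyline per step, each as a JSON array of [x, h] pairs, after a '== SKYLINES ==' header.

== SKYLINES ==
[[17,20],[18,0]]
[[17,20],[23,0]]
[[17,20],[23,9],[28,0]]
[[17,20],[23,9],[28,0]]
[[17,20],[23,9],[28,0],[29,2],[34,0]]
[[17,20],[23,9],[28,0],[29,2],[34,0]]
[[17,20],[23,9],[28,0],[29,2],[34,20],[35,0]]
[[17,20],[23,9],[28,0],[29,2],[34,20],[35,2],[38,0]]
[[17,20],[23,9],[28,0],[29,2],[34,20],[35,2],[38,0]]
[[17,20],[23,9],[28,5],[29,2],[34,20],[35,2],[38,0]]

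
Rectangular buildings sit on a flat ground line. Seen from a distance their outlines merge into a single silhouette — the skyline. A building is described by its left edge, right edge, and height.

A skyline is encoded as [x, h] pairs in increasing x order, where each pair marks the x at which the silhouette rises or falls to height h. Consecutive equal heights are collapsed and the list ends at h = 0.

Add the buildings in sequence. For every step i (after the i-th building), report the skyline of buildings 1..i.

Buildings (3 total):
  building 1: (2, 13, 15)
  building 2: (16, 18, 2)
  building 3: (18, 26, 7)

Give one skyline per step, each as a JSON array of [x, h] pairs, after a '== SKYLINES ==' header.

== SKYLINES ==
[[2,15],[13,0]]
[[2,15],[13,0],[16,2],[18,0]]
[[2,15],[13,0],[16,2],[18,7],[26,0]]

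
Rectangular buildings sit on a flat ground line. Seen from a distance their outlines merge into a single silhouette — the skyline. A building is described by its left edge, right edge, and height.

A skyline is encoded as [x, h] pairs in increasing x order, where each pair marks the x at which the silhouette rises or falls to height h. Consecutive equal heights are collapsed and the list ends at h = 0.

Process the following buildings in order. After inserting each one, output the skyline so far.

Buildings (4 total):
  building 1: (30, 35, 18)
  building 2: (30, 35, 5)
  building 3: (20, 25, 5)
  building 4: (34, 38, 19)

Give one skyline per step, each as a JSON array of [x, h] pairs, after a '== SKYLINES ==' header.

== SKYLINES ==
[[30,18],[35,0]]
[[30,18],[35,0]]
[[20,5],[25,0],[30,18],[35,0]]
[[20,5],[25,0],[30,18],[34,19],[38,0]]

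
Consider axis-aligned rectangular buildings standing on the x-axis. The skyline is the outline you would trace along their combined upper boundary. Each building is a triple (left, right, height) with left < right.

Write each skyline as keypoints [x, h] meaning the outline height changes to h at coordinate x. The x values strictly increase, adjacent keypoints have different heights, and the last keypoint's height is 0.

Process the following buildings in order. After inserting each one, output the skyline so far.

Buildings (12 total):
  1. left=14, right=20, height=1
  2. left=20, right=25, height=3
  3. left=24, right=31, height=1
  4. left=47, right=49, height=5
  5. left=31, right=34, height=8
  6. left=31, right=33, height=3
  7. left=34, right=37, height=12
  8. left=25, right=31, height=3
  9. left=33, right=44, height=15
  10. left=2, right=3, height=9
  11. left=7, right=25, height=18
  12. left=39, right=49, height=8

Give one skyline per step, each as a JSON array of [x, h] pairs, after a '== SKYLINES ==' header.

== SKYLINES ==
[[14,1],[20,0]]
[[14,1],[20,3],[25,0]]
[[14,1],[20,3],[25,1],[31,0]]
[[14,1],[20,3],[25,1],[31,0],[47,5],[49,0]]
[[14,1],[20,3],[25,1],[31,8],[34,0],[47,5],[49,0]]
[[14,1],[20,3],[25,1],[31,8],[34,0],[47,5],[49,0]]
[[14,1],[20,3],[25,1],[31,8],[34,12],[37,0],[47,5],[49,0]]
[[14,1],[20,3],[31,8],[34,12],[37,0],[47,5],[49,0]]
[[14,1],[20,3],[31,8],[33,15],[44,0],[47,5],[49,0]]
[[2,9],[3,0],[14,1],[20,3],[31,8],[33,15],[44,0],[47,5],[49,0]]
[[2,9],[3,0],[7,18],[25,3],[31,8],[33,15],[44,0],[47,5],[49,0]]
[[2,9],[3,0],[7,18],[25,3],[31,8],[33,15],[44,8],[49,0]]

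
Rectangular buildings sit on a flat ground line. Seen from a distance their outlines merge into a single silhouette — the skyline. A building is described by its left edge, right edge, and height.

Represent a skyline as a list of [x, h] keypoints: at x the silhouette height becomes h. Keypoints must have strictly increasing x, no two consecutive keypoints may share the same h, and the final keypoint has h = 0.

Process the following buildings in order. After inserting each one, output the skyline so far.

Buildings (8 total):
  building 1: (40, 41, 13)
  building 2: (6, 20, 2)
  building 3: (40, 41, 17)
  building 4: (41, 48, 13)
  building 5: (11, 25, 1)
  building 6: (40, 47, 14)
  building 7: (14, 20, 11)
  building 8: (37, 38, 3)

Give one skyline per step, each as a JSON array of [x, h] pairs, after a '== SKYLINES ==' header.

== SKYLINES ==
[[40,13],[41,0]]
[[6,2],[20,0],[40,13],[41,0]]
[[6,2],[20,0],[40,17],[41,0]]
[[6,2],[20,0],[40,17],[41,13],[48,0]]
[[6,2],[20,1],[25,0],[40,17],[41,13],[48,0]]
[[6,2],[20,1],[25,0],[40,17],[41,14],[47,13],[48,0]]
[[6,2],[14,11],[20,1],[25,0],[40,17],[41,14],[47,13],[48,0]]
[[6,2],[14,11],[20,1],[25,0],[37,3],[38,0],[40,17],[41,14],[47,13],[48,0]]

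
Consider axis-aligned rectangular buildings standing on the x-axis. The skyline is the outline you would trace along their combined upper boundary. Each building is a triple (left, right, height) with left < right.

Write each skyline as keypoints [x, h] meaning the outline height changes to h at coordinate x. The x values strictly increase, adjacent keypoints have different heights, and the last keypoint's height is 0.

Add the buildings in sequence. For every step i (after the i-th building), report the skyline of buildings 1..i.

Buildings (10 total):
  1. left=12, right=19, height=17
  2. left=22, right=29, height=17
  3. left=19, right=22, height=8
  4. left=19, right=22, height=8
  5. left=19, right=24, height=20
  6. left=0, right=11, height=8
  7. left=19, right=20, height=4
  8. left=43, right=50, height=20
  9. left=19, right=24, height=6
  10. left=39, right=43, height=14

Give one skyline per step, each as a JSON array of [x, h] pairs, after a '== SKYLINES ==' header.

== SKYLINES ==
[[12,17],[19,0]]
[[12,17],[19,0],[22,17],[29,0]]
[[12,17],[19,8],[22,17],[29,0]]
[[12,17],[19,8],[22,17],[29,0]]
[[12,17],[19,20],[24,17],[29,0]]
[[0,8],[11,0],[12,17],[19,20],[24,17],[29,0]]
[[0,8],[11,0],[12,17],[19,20],[24,17],[29,0]]
[[0,8],[11,0],[12,17],[19,20],[24,17],[29,0],[43,20],[50,0]]
[[0,8],[11,0],[12,17],[19,20],[24,17],[29,0],[43,20],[50,0]]
[[0,8],[11,0],[12,17],[19,20],[24,17],[29,0],[39,14],[43,20],[50,0]]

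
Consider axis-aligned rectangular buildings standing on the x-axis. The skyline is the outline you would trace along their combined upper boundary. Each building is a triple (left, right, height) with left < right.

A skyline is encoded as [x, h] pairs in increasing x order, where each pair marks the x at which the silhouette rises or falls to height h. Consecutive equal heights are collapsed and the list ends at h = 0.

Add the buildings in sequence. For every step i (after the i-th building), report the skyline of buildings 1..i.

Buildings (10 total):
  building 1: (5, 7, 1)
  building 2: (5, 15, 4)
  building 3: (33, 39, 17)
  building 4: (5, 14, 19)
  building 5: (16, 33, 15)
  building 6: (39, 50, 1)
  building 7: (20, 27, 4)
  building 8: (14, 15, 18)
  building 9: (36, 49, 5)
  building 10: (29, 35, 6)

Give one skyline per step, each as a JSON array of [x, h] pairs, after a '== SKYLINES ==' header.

== SKYLINES ==
[[5,1],[7,0]]
[[5,4],[15,0]]
[[5,4],[15,0],[33,17],[39,0]]
[[5,19],[14,4],[15,0],[33,17],[39,0]]
[[5,19],[14,4],[15,0],[16,15],[33,17],[39,0]]
[[5,19],[14,4],[15,0],[16,15],[33,17],[39,1],[50,0]]
[[5,19],[14,4],[15,0],[16,15],[33,17],[39,1],[50,0]]
[[5,19],[14,18],[15,0],[16,15],[33,17],[39,1],[50,0]]
[[5,19],[14,18],[15,0],[16,15],[33,17],[39,5],[49,1],[50,0]]
[[5,19],[14,18],[15,0],[16,15],[33,17],[39,5],[49,1],[50,0]]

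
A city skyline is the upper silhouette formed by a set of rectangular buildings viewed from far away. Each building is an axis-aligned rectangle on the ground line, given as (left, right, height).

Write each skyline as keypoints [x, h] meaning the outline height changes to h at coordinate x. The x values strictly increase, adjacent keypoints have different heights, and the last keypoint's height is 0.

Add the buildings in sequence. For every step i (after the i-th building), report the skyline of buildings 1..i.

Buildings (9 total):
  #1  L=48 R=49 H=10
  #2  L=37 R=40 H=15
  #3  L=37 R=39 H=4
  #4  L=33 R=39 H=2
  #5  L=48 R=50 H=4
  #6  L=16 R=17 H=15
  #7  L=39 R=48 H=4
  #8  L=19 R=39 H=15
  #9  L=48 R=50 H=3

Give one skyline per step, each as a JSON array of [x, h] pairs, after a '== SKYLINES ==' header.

== SKYLINES ==
[[48,10],[49,0]]
[[37,15],[40,0],[48,10],[49,0]]
[[37,15],[40,0],[48,10],[49,0]]
[[33,2],[37,15],[40,0],[48,10],[49,0]]
[[33,2],[37,15],[40,0],[48,10],[49,4],[50,0]]
[[16,15],[17,0],[33,2],[37,15],[40,0],[48,10],[49,4],[50,0]]
[[16,15],[17,0],[33,2],[37,15],[40,4],[48,10],[49,4],[50,0]]
[[16,15],[17,0],[19,15],[40,4],[48,10],[49,4],[50,0]]
[[16,15],[17,0],[19,15],[40,4],[48,10],[49,4],[50,0]]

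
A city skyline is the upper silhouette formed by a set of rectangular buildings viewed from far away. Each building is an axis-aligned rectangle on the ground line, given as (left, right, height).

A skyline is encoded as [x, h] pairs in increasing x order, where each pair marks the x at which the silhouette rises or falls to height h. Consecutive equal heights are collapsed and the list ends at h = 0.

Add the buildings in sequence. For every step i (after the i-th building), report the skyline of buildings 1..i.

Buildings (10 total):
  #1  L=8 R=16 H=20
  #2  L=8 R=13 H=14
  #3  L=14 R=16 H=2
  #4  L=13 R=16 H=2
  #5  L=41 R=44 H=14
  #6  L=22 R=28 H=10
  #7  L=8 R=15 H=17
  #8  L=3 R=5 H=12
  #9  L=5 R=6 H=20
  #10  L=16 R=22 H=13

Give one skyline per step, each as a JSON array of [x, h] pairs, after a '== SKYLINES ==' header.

== SKYLINES ==
[[8,20],[16,0]]
[[8,20],[16,0]]
[[8,20],[16,0]]
[[8,20],[16,0]]
[[8,20],[16,0],[41,14],[44,0]]
[[8,20],[16,0],[22,10],[28,0],[41,14],[44,0]]
[[8,20],[16,0],[22,10],[28,0],[41,14],[44,0]]
[[3,12],[5,0],[8,20],[16,0],[22,10],[28,0],[41,14],[44,0]]
[[3,12],[5,20],[6,0],[8,20],[16,0],[22,10],[28,0],[41,14],[44,0]]
[[3,12],[5,20],[6,0],[8,20],[16,13],[22,10],[28,0],[41,14],[44,0]]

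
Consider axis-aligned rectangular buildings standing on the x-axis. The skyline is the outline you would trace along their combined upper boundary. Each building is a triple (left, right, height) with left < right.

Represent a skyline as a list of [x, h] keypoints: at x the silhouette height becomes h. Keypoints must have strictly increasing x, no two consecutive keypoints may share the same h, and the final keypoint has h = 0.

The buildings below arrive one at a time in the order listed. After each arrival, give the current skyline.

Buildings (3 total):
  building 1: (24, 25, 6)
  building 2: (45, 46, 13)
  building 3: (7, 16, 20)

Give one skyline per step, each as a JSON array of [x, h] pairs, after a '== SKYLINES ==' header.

== SKYLINES ==
[[24,6],[25,0]]
[[24,6],[25,0],[45,13],[46,0]]
[[7,20],[16,0],[24,6],[25,0],[45,13],[46,0]]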